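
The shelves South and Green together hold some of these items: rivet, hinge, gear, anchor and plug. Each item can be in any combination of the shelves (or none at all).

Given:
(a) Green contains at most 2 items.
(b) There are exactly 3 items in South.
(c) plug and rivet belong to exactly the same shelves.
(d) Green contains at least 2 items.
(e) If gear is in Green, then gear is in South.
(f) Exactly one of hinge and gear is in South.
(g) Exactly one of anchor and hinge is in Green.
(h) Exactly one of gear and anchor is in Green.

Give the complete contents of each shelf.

South = {gear, plug, rivet}; Green = {gear, hinge}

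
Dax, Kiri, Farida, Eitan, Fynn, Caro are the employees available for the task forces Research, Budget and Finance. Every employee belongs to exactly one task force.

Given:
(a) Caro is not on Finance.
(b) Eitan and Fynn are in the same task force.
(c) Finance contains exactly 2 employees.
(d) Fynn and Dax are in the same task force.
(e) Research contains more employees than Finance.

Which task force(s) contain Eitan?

Eitan: Research

From (a): Caro ∉ Finance.
Suppose Eitan ∉ Research: no assignment then satisfies all the clues, so Eitan ∈ Research.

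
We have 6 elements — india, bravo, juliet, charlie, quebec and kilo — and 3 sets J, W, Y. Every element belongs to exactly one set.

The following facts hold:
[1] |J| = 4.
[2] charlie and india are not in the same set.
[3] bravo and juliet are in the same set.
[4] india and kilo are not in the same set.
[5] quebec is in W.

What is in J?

J = {bravo, charlie, juliet, kilo}

From (5): quebec ∈ W.
Suppose india ∈ J: no assignment then satisfies all the clues, so india ∉ J.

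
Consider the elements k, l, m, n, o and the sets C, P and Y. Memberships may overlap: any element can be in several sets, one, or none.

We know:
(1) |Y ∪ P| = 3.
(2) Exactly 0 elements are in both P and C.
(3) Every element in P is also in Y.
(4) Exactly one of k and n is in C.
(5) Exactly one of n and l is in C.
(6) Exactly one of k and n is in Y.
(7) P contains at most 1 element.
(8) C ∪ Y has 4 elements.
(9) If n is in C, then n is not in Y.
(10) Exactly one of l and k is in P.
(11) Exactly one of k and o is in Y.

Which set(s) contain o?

o: none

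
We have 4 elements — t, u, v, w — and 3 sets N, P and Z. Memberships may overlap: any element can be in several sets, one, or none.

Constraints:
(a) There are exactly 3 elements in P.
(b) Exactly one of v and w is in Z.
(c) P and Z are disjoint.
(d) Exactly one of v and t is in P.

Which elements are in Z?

Z = {v}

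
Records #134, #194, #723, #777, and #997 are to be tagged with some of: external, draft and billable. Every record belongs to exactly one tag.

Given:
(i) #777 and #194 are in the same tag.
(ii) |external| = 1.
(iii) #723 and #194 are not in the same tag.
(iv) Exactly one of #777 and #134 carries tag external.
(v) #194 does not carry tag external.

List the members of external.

external = {#134}

From (v): #194 ∉ external.
(i): #777 matches #194: #777 ∉ external.
(iv) (exactly one): #134 ∈ external.
(ii): external already has 1, so the rest are out.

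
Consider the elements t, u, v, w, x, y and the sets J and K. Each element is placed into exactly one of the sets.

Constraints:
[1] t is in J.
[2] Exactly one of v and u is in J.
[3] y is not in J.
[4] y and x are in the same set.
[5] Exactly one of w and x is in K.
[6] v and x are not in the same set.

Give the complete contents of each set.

From (1): t ∈ J.
From (3): y ∉ J.
(4): x matches y: x ∉ J.
Only one set left: x ∈ K.
Only one set left: y ∈ K.
(5) (exactly one): w ∉ K.
(6): v ∉ K.
Only one set left: v ∈ J.
Only one set left: w ∈ J.
(2) (exactly one): u ∉ J.
Only one set left: u ∈ K.

J = {t, v, w}; K = {u, x, y}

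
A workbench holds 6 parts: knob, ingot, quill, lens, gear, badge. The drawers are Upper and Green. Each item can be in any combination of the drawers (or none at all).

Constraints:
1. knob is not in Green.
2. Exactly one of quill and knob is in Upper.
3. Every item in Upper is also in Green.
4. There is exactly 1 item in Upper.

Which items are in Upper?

From (1): knob ∉ Green.
(3) contrapositive: knob ∉ Upper.
(2) (exactly one): quill ∈ Upper.
(3) with quill ∈ Upper: quill ∈ Green.
(4): Upper already has 1, so the rest are out.

Upper = {quill}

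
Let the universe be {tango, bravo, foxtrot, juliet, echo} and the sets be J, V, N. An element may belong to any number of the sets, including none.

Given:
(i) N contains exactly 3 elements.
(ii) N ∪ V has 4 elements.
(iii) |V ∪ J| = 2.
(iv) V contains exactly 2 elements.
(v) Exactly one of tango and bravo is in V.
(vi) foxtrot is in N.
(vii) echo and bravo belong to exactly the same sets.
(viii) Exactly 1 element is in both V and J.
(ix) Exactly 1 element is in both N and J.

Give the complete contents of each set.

From (vi): foxtrot ∈ N.
Suppose tango ∈ J: no assignment then satisfies all the clues, so tango ∉ J.

J = {foxtrot}; V = {foxtrot, tango}; N = {bravo, echo, foxtrot}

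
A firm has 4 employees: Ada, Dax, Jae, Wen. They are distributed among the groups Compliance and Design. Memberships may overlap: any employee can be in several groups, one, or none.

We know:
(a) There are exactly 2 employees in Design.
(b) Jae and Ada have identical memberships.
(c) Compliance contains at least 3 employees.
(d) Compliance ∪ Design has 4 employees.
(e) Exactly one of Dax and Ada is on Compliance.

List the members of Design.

Design = {Dax, Wen}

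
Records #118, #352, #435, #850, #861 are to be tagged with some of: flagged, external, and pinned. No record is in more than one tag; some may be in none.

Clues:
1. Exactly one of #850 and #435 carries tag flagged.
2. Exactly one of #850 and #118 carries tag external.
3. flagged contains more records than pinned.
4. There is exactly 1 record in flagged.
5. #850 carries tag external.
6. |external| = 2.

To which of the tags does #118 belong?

From (5): #850 ∈ external.
(1) (exactly one): #435 ∈ flagged.
(2) (exactly one): #118 ∉ external.
(4): flagged already has 1, so the rest are out.
Suppose #118 ∈ pinned: no assignment then satisfies all the clues, so #118 ∉ pinned.

#118: none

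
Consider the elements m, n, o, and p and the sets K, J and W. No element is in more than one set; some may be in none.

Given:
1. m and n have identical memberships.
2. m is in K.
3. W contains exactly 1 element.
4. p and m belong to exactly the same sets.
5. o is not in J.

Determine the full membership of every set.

K = {m, n, p}; J = {}; W = {o}

From (2): m ∈ K.
From (5): o ∉ J.
(1): n matches m: n ∈ K.
(4): p matches m: p ∈ K.
(3): only 1 candidates remain for W, so all are in.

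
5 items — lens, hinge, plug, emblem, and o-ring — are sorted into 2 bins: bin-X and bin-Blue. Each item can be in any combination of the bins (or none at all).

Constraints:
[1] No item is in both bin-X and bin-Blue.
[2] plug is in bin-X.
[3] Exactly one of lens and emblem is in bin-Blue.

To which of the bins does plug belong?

From (2): plug ∈ bin-X.
(1) (disjoint): plug ∉ bin-Blue.

plug: bin-X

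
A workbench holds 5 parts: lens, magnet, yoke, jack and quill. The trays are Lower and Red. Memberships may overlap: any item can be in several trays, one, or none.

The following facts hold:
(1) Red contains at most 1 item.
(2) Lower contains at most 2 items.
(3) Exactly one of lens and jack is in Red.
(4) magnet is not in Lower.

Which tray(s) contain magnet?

magnet: none

From (4): magnet ∉ Lower.
Suppose magnet ∈ Red: no assignment then satisfies all the clues, so magnet ∉ Red.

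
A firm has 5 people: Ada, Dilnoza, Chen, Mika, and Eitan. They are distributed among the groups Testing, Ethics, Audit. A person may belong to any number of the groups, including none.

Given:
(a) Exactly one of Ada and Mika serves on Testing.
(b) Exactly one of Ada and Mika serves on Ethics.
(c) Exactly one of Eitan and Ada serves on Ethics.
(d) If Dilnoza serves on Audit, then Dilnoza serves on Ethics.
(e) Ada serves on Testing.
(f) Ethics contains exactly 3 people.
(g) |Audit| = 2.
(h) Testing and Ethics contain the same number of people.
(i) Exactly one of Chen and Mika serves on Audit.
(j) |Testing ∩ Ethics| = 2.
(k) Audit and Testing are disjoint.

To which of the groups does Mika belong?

Mika: Audit

From (e): Ada ∈ Testing.
(a) (exactly one): Mika ∉ Testing.
(k) (disjoint): Ada ∉ Audit.
Suppose Mika ∈ Ethics: no assignment then satisfies all the clues, so Mika ∉ Ethics.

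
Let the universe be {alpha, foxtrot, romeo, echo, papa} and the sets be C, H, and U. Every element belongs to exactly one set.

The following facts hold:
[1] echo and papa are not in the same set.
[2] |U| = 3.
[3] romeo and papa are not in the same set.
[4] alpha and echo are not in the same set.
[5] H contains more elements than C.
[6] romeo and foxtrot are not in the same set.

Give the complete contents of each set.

C = {}; H = {echo, romeo}; U = {alpha, foxtrot, papa}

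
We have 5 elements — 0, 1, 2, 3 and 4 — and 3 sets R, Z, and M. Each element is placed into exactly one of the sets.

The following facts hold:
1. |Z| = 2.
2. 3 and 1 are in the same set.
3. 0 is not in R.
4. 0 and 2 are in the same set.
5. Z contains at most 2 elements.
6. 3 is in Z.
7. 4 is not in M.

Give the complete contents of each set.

From (3): 0 ∉ R.
From (6): 3 ∈ Z.
From (7): 4 ∉ M.
(2): 1 matches 3: 1 ∉ R.
(2): 1 matches 3: 1 ∈ Z.
(4): 2 matches 0: 2 ∉ R.
(5): Z already has 2, so the rest are out.
Only one set left: 0 ∈ M.
Only one set left: 2 ∈ M.
Only one set left: 4 ∈ R.

R = {4}; Z = {1, 3}; M = {0, 2}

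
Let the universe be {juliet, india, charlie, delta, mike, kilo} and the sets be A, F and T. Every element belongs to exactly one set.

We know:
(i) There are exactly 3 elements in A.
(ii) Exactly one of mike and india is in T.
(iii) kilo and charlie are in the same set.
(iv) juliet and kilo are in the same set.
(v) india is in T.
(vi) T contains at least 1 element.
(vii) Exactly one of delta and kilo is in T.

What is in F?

F = {mike}

From (v): india ∈ T.
(ii) (exactly one): mike ∉ T.
Suppose juliet ∈ F: no assignment then satisfies all the clues, so juliet ∉ F.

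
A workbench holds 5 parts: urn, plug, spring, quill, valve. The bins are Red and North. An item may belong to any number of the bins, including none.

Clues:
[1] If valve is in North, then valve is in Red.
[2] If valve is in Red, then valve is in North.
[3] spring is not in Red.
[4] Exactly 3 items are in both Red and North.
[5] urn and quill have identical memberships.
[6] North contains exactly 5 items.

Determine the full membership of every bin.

Red = {quill, urn, valve}; North = {plug, quill, spring, urn, valve}

From (3): spring ∉ Red.
(6): only 5 candidates remain for North, so all are in.
(1): valve ∈ Red.
Suppose urn ∉ Red: no assignment then satisfies all the clues, so urn ∈ Red.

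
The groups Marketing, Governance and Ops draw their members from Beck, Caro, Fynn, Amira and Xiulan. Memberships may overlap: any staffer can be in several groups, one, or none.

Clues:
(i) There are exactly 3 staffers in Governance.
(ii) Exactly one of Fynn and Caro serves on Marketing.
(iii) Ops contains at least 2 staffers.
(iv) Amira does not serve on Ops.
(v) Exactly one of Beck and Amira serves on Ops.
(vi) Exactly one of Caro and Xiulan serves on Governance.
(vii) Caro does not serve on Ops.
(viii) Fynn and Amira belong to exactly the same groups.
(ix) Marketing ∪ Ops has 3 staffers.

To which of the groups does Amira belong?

Amira: Governance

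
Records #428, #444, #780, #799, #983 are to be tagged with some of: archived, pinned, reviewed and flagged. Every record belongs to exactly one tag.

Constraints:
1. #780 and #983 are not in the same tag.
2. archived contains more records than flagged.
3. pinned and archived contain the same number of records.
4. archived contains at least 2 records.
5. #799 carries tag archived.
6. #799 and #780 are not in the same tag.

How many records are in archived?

2

From (5): #799 ∈ archived.
(6): #780 ∉ archived.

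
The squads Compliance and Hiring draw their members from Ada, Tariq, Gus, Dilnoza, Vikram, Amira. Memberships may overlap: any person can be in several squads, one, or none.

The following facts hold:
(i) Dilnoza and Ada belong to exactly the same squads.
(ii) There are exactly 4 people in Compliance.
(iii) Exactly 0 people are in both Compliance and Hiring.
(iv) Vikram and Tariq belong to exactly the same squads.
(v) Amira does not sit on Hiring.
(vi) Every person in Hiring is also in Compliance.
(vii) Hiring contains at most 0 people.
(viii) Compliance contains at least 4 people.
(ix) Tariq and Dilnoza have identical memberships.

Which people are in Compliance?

Compliance = {Ada, Dilnoza, Tariq, Vikram}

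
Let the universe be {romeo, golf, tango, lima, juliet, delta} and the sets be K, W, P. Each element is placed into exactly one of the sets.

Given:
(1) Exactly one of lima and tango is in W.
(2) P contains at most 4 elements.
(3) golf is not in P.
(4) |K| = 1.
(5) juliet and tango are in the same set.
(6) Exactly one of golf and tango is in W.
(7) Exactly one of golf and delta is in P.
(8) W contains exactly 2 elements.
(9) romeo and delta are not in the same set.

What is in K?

K = {romeo}

From (3): golf ∉ P.
(7) (exactly one): delta ∈ P.
(9): romeo ∉ P.
Suppose romeo ∉ K: no assignment then satisfies all the clues, so romeo ∈ K.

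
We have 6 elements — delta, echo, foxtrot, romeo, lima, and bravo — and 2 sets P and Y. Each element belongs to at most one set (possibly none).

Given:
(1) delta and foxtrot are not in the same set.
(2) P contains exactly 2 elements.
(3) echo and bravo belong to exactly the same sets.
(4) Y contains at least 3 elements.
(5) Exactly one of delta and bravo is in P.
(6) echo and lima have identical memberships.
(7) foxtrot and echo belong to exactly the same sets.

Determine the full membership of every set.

P = {delta, romeo}; Y = {bravo, echo, foxtrot, lima}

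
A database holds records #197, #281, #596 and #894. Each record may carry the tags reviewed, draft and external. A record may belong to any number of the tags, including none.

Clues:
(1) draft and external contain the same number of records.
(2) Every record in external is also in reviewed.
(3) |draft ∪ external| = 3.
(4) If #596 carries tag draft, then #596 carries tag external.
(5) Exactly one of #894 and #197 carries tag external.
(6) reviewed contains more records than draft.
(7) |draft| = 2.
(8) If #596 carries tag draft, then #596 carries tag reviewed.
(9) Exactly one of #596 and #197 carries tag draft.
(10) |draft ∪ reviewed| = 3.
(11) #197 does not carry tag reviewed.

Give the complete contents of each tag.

reviewed = {#281, #596, #894}; draft = {#281, #596}; external = {#596, #894}

From (11): #197 ∉ reviewed.
(2) contrapositive: #197 ∉ external.
(5) (exactly one): #894 ∈ external.
(2) with #894 ∈ external: #894 ∈ reviewed.
Suppose #197 ∈ draft: no assignment then satisfies all the clues, so #197 ∉ draft.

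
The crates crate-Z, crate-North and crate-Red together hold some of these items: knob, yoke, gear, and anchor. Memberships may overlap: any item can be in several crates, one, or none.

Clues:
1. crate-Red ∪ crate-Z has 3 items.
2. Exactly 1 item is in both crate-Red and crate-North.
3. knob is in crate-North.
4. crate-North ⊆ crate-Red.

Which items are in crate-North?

From (3): knob ∈ crate-North.
(4) with knob ∈ crate-North: knob ∈ crate-Red.
Suppose yoke ∈ crate-North: no assignment then satisfies all the clues, so yoke ∉ crate-North.

crate-North = {knob}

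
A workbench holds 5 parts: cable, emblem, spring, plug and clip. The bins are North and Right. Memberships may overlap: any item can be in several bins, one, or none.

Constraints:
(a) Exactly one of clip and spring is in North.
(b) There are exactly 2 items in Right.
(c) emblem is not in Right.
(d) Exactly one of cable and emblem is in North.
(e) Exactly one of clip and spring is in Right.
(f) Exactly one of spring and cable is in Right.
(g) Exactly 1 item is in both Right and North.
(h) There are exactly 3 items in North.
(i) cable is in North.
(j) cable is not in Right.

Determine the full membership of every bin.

North = {cable, clip, plug}; Right = {plug, spring}

From (c): emblem ∉ Right.
From (i): cable ∈ North.
From (j): cable ∉ Right.
(d) (exactly one): emblem ∉ North.
(f) (exactly one): spring ∈ Right.
(e) (exactly one): clip ∉ Right.
(b): only 2 candidates remain for Right, so all are in.
Suppose spring ∈ North: no assignment then satisfies all the clues, so spring ∉ North.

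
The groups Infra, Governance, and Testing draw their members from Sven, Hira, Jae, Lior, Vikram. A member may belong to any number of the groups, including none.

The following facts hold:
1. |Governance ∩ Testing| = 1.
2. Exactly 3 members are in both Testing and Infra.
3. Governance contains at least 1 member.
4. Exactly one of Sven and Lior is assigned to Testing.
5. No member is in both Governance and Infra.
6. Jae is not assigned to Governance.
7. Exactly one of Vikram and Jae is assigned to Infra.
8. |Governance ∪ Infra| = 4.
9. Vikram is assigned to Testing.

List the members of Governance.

Governance = {Vikram}

From (6): Jae ∉ Governance.
From (9): Vikram ∈ Testing.
Suppose Sven ∈ Governance: no assignment then satisfies all the clues, so Sven ∉ Governance.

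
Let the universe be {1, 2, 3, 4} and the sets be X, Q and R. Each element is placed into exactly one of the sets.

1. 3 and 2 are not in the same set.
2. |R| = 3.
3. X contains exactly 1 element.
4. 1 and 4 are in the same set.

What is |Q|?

0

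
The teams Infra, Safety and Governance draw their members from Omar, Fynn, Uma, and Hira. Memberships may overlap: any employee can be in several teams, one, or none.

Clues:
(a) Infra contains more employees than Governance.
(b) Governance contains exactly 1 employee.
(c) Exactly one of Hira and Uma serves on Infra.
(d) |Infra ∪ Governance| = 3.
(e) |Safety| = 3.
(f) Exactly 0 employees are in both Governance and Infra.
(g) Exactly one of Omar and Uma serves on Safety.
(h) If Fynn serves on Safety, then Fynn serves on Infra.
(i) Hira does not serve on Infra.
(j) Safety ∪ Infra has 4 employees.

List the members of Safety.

Safety = {Fynn, Hira, Omar}

From (i): Hira ∉ Infra.
(c) (exactly one): Uma ∈ Infra.
Suppose Omar ∉ Safety: no assignment then satisfies all the clues, so Omar ∈ Safety.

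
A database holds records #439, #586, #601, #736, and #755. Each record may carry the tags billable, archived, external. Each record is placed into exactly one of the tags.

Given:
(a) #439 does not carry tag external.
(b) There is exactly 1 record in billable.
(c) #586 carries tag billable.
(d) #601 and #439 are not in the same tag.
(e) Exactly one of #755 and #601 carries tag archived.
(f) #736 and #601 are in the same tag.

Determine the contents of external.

external = {#601, #736}

From (a): #439 ∉ external.
From (c): #586 ∈ billable.
(b): billable already has 1, so the rest are out.
Only one tag left: #439 ∈ archived.
(d): #601 ∉ archived.
(e) (exactly one): #755 ∈ archived.
(f): #736 matches #601: #736 ∉ archived.
Only one tag left: #601 ∈ external.
Only one tag left: #736 ∈ external.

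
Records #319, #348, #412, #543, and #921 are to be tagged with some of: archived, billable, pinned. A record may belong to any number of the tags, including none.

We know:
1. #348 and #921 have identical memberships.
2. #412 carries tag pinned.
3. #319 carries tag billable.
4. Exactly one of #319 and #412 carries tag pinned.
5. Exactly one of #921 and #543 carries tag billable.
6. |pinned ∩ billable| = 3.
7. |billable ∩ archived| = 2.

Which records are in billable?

billable = {#319, #348, #412, #921}

From (2): #412 ∈ pinned.
From (3): #319 ∈ billable.
(4) (exactly one): #319 ∉ pinned.
Suppose #348 ∉ billable: no assignment then satisfies all the clues, so #348 ∈ billable.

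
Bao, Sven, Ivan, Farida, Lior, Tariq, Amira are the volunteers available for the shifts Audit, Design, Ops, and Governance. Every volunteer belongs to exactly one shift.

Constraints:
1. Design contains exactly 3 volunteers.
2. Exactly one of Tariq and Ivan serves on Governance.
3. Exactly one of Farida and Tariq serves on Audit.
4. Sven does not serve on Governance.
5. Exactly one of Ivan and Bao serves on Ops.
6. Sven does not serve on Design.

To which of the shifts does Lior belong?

Lior: Design

From (4): Sven ∉ Governance.
From (6): Sven ∉ Design.
Suppose Lior ∈ Audit: no assignment then satisfies all the clues, so Lior ∉ Audit.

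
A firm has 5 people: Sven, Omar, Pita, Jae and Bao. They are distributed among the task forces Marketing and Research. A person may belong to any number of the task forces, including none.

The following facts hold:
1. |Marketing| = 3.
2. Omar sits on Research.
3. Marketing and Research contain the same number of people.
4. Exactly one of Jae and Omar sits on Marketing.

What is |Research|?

3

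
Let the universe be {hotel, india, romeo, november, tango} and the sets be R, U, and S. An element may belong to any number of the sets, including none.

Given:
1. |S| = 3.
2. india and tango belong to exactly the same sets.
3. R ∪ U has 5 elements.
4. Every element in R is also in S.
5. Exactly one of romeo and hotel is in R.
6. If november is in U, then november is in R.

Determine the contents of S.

S = {hotel, november, romeo}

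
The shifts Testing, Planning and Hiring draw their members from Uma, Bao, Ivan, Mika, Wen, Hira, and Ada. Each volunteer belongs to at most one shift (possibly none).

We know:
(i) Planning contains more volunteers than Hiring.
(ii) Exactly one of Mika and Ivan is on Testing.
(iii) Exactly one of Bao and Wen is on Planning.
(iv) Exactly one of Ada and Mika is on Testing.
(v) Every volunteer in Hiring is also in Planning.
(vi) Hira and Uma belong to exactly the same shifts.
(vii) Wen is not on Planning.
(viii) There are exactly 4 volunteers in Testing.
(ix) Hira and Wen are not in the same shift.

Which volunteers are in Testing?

Testing = {Ada, Hira, Ivan, Uma}

From (vii): Wen ∉ Planning.
(iii) (exactly one): Bao ∈ Planning.
(v) contrapositive: Wen ∉ Hiring.
Suppose Uma ∉ Testing: no assignment then satisfies all the clues, so Uma ∈ Testing.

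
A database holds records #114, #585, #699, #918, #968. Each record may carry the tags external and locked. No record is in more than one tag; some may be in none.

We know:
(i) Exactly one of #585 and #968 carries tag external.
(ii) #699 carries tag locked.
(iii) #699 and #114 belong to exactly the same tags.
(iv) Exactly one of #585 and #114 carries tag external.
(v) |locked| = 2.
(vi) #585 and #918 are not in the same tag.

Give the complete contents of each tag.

external = {#585}; locked = {#114, #699}

From (ii): #699 ∈ locked.
(iii): #114 matches #699: #114 ∉ external.
(iii): #114 matches #699: #114 ∈ locked.
(iv) (exactly one): #585 ∈ external.
(v): locked already has 2, so the rest are out.
(vi): #918 ∉ external.
(i) (exactly one): #968 ∉ external.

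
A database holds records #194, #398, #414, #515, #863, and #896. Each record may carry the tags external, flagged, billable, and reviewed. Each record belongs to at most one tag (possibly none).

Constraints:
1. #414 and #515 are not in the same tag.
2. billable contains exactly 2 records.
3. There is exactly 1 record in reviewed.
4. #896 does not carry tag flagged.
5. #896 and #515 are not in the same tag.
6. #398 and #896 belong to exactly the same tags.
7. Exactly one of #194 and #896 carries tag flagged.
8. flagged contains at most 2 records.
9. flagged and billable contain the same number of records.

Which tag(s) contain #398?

#398: billable

From (4): #896 ∉ flagged.
(6): #398 matches #896: #398 ∉ flagged.
(7) (exactly one): #194 ∈ flagged.
Suppose #398 ∈ external: no assignment then satisfies all the clues, so #398 ∉ external.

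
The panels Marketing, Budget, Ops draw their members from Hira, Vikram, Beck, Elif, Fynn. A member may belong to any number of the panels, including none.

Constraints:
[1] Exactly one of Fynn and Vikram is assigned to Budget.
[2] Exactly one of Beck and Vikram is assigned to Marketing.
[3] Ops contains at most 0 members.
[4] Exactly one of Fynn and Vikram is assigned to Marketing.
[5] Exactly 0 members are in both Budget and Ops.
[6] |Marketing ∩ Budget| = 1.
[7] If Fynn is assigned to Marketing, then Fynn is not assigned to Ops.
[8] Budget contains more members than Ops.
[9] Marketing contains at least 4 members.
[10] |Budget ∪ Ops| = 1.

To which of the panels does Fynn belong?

Fynn: Budget, Marketing

(3): Ops already has 0, so the rest are out.
Suppose Fynn ∉ Marketing: no assignment then satisfies all the clues, so Fynn ∈ Marketing.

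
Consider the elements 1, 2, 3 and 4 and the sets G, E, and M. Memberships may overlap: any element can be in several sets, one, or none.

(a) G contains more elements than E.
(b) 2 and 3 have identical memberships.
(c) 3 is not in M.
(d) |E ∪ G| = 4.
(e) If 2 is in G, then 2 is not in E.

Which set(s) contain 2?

2: G

From (c): 3 ∉ M.
(b): 2 matches 3: 2 ∉ M.
Suppose 2 ∉ G: no assignment then satisfies all the clues, so 2 ∈ G.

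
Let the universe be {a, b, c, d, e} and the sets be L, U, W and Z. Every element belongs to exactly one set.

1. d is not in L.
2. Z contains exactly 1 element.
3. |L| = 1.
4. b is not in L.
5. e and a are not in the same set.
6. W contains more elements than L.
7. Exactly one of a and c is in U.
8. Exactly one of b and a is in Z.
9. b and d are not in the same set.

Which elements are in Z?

From (1): d ∉ L.
From (4): b ∉ L.
Suppose a ∈ Z: no assignment then satisfies all the clues, so a ∉ Z.

Z = {b}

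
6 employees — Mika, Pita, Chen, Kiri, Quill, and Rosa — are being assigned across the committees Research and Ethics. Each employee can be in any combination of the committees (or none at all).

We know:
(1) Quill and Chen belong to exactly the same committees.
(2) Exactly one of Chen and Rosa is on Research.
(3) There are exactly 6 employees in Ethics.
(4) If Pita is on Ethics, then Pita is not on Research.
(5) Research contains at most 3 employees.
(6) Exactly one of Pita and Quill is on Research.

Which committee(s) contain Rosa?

Rosa: Ethics

(3): only 6 candidates remain for Ethics, so all are in.
(4): Pita ∉ Research.
(6) (exactly one): Quill ∈ Research.
(1): Chen matches Quill: Chen ∈ Research.
(2) (exactly one): Rosa ∉ Research.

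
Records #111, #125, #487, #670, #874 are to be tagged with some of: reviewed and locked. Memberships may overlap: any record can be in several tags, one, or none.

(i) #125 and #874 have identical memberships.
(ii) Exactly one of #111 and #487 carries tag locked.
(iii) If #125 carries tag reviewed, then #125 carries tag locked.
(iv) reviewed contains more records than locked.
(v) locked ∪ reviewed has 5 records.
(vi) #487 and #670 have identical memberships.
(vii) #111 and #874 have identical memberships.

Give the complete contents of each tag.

reviewed = {#111, #125, #487, #670, #874}; locked = {#111, #125, #874}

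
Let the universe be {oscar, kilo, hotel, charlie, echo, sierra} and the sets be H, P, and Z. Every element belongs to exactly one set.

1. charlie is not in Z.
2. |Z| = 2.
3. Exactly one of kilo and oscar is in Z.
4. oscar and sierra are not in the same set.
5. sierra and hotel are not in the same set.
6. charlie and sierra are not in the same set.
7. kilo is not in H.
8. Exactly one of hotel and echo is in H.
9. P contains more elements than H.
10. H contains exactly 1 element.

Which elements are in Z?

From (1): charlie ∉ Z.
From (7): kilo ∉ H.
Suppose oscar ∈ Z: no assignment then satisfies all the clues, so oscar ∉ Z.

Z = {kilo, sierra}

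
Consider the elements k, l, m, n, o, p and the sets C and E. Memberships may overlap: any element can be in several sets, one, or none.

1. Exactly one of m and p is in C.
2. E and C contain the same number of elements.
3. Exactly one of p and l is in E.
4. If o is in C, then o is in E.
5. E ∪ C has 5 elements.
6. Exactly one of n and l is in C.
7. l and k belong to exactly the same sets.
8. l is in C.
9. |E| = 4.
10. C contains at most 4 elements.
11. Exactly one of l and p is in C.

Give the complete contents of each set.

C = {k, l, m, o}; E = {k, l, n, o}

From (8): l ∈ C.
(6) (exactly one): n ∉ C.
(7): k matches l: k ∈ C.
(11) (exactly one): p ∉ C.
(1) (exactly one): m ∈ C.
Suppose k ∉ E: no assignment then satisfies all the clues, so k ∈ E.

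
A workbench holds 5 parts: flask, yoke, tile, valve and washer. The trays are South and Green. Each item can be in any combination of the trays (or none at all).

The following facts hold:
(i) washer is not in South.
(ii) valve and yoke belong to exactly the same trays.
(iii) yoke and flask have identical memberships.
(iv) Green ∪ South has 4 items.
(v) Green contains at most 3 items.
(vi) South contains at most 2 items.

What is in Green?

Green = {flask, valve, yoke}

From (i): washer ∉ South.
Suppose flask ∉ Green: no assignment then satisfies all the clues, so flask ∈ Green.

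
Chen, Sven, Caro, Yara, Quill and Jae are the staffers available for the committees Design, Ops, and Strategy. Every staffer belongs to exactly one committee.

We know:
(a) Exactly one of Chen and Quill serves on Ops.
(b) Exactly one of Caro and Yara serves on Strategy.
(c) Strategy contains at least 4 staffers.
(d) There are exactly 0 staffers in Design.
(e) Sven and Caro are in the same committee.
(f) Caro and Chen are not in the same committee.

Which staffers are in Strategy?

Strategy = {Caro, Jae, Quill, Sven}

(d): Design already has 0, so the rest are out.
Suppose Chen ∈ Strategy: no assignment then satisfies all the clues, so Chen ∉ Strategy.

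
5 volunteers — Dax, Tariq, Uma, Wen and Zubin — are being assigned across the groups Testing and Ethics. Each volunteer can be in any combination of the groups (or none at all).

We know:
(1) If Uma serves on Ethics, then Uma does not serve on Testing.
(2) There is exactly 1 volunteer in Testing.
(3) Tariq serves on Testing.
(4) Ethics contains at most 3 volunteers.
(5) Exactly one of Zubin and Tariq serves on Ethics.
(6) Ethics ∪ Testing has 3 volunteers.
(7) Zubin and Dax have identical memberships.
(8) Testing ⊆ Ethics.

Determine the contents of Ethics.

Ethics = {Tariq, Uma, Wen}

From (3): Tariq ∈ Testing.
(2): Testing already has 1, so the rest are out.
(8) with Tariq ∈ Testing: Tariq ∈ Ethics.
(5) (exactly one): Zubin ∉ Ethics.
(7): Dax matches Zubin: Dax ∉ Ethics.
Suppose Uma ∉ Ethics: no assignment then satisfies all the clues, so Uma ∈ Ethics.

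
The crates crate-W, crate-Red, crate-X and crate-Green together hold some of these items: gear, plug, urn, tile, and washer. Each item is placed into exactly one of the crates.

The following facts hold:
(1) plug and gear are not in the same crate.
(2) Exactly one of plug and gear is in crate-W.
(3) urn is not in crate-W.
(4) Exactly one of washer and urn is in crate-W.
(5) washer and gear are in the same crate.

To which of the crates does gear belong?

From (3): urn ∉ crate-W.
(4) (exactly one): washer ∈ crate-W.
(5): gear matches washer: gear ∈ crate-W.
(1): plug ∉ crate-W.

gear: crate-W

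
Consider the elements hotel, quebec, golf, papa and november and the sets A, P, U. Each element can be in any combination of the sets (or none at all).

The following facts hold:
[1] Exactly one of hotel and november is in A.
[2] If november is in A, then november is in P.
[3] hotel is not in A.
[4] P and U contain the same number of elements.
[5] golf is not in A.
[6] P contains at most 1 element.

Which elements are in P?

P = {november}

From (3): hotel ∉ A.
From (5): golf ∉ A.
(1) (exactly one): november ∈ A.
(2): november ∈ P.
(6): P already has 1, so the rest are out.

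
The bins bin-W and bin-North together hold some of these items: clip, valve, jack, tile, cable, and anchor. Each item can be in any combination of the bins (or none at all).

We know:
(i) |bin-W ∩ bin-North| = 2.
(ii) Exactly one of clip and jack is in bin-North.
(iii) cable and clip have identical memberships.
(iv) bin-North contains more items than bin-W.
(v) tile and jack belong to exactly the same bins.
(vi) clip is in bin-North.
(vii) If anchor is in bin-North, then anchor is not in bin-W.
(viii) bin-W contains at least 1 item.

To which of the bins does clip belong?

clip: bin-North, bin-W

From (vi): clip ∈ bin-North.
(ii) (exactly one): jack ∉ bin-North.
(iii): cable matches clip: cable ∈ bin-North.
(v): tile matches jack: tile ∉ bin-North.
Suppose clip ∉ bin-W: no assignment then satisfies all the clues, so clip ∈ bin-W.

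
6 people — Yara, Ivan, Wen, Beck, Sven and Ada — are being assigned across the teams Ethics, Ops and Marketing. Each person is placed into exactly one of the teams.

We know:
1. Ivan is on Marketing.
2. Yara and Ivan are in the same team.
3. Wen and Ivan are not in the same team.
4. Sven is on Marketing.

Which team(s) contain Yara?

From (1): Ivan ∈ Marketing.
From (4): Sven ∈ Marketing.
(2): Yara matches Ivan: Yara ∉ Ethics.
(2): Yara matches Ivan: Yara ∉ Ops.
(2): Yara matches Ivan: Yara ∈ Marketing.
(3): Wen ∉ Marketing.

Yara: Marketing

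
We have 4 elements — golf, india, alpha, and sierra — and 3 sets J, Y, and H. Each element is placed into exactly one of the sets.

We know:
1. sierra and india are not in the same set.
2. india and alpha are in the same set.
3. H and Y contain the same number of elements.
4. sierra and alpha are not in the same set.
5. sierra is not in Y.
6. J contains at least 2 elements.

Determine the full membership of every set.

J = {alpha, india}; Y = {golf}; H = {sierra}

From (5): sierra ∉ Y.
Suppose golf ∈ J: no assignment then satisfies all the clues, so golf ∉ J.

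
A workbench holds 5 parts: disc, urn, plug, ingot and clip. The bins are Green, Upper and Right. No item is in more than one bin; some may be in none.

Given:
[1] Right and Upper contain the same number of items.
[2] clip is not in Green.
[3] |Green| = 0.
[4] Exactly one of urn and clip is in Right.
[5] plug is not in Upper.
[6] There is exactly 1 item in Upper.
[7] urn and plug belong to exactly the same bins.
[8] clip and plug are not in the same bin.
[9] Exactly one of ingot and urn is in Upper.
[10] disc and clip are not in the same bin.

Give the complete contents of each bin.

Green = {}; Upper = {ingot}; Right = {clip}

From (2): clip ∉ Green.
From (5): plug ∉ Upper.
(3): Green already has 0, so the rest are out.
(7): urn matches plug: urn ∉ Upper.
(9) (exactly one): ingot ∈ Upper.
(6): Upper already has 1, so the rest are out.
Suppose disc ∈ Right: no assignment then satisfies all the clues, so disc ∉ Right.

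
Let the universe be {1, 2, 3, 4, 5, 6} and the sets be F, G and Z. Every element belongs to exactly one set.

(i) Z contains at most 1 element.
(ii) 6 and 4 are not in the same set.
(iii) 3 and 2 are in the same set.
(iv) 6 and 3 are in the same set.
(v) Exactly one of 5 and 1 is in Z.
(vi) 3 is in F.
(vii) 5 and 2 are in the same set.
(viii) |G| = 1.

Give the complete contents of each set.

From (vi): 3 ∈ F.
(iii): 2 matches 3: 2 ∈ F.
(iv): 6 matches 3: 6 ∈ F.
(vii): 5 matches 2: 5 ∈ F.
(ii): 4 ∉ F.
(v) (exactly one): 1 ∈ Z.
(viii): only 1 candidates remain for G, so all are in.

F = {2, 3, 5, 6}; G = {4}; Z = {1}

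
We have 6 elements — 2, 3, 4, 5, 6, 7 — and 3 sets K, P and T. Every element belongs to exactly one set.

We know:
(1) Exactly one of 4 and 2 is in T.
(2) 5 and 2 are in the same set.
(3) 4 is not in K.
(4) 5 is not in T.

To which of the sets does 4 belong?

4: T

From (3): 4 ∉ K.
From (4): 5 ∉ T.
(2): 2 matches 5: 2 ∉ T.
(1) (exactly one): 4 ∈ T.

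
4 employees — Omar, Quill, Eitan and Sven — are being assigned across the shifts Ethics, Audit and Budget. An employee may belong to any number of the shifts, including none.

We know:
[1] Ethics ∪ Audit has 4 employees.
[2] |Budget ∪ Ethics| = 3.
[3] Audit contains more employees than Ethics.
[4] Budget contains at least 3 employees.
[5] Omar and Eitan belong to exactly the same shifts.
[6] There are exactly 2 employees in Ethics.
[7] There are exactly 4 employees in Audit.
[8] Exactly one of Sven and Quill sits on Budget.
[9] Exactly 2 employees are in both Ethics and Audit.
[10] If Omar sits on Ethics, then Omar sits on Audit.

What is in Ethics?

Ethics = {Eitan, Omar}

(7): only 4 candidates remain for Audit, so all are in.
Suppose Omar ∉ Ethics: no assignment then satisfies all the clues, so Omar ∈ Ethics.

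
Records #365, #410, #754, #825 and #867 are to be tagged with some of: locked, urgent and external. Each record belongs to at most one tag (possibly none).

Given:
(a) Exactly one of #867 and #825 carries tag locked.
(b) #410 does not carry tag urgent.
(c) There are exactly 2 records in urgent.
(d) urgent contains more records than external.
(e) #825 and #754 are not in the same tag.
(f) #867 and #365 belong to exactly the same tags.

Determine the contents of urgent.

urgent = {#365, #867}

From (b): #410 ∉ urgent.
Suppose #365 ∉ urgent: no assignment then satisfies all the clues, so #365 ∈ urgent.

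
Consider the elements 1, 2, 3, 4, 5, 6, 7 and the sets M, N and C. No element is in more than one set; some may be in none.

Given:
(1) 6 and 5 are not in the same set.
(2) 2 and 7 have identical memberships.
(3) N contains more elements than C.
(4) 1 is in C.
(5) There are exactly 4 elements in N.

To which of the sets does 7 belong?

From (4): 1 ∈ C.
Suppose 7 ∈ M: no assignment then satisfies all the clues, so 7 ∉ M.

7: N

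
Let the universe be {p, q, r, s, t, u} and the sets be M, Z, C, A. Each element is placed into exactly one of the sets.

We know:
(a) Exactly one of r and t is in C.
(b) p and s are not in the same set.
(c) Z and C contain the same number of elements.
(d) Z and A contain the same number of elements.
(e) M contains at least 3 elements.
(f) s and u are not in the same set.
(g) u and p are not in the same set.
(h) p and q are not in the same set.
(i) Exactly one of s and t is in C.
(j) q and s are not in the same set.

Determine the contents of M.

M = {q, r, u}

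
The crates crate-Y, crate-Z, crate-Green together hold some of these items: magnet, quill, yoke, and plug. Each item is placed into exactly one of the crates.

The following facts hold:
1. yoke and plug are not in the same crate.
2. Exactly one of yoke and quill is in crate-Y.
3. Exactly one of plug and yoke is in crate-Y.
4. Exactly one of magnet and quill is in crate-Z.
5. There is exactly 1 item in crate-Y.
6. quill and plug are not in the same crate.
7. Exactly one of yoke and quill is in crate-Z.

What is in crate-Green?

crate-Green = {magnet, plug}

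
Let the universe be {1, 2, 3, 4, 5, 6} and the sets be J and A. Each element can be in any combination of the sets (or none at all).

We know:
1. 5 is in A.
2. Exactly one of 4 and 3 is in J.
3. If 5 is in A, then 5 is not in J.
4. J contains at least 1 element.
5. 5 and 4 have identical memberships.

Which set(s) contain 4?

4: A

From (1): 5 ∈ A.
(3): 5 ∉ J.
(5): 4 matches 5: 4 ∉ J.
(5): 4 matches 5: 4 ∈ A.
(2) (exactly one): 3 ∈ J.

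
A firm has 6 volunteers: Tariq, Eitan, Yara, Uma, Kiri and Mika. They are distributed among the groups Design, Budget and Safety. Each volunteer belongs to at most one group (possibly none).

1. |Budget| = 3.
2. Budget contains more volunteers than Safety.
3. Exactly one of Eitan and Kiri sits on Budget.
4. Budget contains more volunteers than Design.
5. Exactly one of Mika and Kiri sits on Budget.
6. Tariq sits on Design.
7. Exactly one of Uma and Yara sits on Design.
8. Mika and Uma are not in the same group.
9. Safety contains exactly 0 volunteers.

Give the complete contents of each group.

Design = {Tariq, Uma}; Budget = {Eitan, Mika, Yara}; Safety = {}

From (6): Tariq ∈ Design.
(9): Safety already has 0, so the rest are out.
Suppose Eitan ∈ Design: no assignment then satisfies all the clues, so Eitan ∉ Design.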